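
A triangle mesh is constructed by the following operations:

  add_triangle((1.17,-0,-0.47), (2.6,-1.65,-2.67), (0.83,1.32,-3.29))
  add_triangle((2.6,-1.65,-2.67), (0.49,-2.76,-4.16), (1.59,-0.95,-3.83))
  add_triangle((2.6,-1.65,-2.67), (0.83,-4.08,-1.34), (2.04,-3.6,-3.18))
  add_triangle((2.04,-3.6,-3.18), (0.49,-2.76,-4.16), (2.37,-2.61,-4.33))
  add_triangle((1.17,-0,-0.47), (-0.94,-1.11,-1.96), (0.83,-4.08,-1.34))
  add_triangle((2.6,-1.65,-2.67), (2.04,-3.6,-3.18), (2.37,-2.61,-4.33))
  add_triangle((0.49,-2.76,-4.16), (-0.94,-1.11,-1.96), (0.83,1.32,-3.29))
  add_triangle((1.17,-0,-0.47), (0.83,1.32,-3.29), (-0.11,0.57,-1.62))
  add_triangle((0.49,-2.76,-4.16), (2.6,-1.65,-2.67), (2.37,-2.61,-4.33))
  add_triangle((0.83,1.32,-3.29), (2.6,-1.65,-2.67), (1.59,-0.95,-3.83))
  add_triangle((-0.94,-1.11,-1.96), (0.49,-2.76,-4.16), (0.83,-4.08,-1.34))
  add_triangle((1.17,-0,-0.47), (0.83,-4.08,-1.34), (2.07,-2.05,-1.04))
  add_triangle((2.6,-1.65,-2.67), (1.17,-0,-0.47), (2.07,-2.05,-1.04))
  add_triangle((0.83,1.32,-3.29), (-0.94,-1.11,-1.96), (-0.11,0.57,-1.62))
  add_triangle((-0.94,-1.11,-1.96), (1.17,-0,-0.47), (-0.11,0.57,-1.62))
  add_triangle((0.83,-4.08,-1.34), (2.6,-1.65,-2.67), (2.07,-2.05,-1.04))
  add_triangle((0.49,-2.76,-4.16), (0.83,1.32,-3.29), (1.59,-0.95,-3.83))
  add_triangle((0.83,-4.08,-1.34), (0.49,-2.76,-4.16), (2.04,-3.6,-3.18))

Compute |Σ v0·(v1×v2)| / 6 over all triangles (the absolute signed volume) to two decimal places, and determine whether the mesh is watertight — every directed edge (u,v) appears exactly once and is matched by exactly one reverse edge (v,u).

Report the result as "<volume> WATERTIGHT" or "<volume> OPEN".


20.97 WATERTIGHT

Per-triangle v0·(v1×v2)/6:
  t1: +1.3697
  t2: +2.4253
  t3: +1.1836
  t4: +2.2252
  t5: -1.6419
  t6: +1.3743
  t7: +2.9020
  t8: -0.0997
  t9: -0.2598
  t10: +1.6959
  t11: +2.5017
  t12: -0.2365
  t13: +0.5827
  t14: +0.4765
  t15: -0.6200
  t16: +1.8274
  t17: +2.2778
  t18: +2.9901
Σ = +20.9740 → |volume| = 20.97

Directed edges: 54 total, each appears once with its reverse present → watertight.


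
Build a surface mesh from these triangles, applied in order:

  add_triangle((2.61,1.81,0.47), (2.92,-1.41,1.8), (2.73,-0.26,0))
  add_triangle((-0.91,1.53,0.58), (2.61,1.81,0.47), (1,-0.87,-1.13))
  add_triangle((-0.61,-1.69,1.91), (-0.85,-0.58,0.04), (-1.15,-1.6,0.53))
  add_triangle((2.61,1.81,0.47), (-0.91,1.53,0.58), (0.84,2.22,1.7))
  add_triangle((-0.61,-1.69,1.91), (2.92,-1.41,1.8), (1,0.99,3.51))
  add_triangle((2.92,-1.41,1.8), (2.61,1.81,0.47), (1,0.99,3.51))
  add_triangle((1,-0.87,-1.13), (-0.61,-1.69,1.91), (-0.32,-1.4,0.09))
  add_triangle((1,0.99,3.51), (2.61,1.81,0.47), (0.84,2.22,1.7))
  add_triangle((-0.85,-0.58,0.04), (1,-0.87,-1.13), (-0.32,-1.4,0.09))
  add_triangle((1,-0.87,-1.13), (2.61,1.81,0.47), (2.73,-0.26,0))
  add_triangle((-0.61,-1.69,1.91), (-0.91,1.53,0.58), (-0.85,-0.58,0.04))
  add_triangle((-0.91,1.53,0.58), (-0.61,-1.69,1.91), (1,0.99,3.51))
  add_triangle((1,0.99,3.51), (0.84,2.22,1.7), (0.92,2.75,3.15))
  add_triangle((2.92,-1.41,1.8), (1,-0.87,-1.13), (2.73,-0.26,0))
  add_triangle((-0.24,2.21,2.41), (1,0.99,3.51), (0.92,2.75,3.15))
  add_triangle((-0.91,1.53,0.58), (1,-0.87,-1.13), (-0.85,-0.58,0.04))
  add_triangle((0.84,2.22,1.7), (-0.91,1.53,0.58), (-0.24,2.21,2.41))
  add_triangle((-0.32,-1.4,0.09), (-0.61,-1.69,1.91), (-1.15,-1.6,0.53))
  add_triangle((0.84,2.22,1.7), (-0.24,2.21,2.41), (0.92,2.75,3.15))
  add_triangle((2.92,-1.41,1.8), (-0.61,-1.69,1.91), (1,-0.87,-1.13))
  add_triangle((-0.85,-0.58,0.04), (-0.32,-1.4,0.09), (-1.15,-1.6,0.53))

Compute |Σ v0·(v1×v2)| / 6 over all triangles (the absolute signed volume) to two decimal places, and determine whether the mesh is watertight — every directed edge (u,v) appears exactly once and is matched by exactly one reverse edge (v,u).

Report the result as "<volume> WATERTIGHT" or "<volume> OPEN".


Per-triangle v0·(v1×v2)/6:
  t1: +1.9280
  t2: +0.7256
  t3: +0.1314
  t4: +0.9261
  t5: +4.4333
  t6: +5.1400
  t7: +0.4420
  t8: +2.1721
  t9: +0.1978
  t10: +0.8927
  t11: +0.6702
  t12: +2.3245
  t13: +0.3643
  t14: +1.2165
  t15: +1.0293
  t16: +0.2119
  t17: +0.6309
  t18: +0.3074
  t19: +0.3838
  t20: +2.1174
  t21: +0.0710
Σ = +26.3162 → |volume| = 26.32

Directed edges: 63 total; 3 unmatched, e.g. (1,0.99,3.51)→(-0.91,1.53,0.58) → open.

26.32 OPEN


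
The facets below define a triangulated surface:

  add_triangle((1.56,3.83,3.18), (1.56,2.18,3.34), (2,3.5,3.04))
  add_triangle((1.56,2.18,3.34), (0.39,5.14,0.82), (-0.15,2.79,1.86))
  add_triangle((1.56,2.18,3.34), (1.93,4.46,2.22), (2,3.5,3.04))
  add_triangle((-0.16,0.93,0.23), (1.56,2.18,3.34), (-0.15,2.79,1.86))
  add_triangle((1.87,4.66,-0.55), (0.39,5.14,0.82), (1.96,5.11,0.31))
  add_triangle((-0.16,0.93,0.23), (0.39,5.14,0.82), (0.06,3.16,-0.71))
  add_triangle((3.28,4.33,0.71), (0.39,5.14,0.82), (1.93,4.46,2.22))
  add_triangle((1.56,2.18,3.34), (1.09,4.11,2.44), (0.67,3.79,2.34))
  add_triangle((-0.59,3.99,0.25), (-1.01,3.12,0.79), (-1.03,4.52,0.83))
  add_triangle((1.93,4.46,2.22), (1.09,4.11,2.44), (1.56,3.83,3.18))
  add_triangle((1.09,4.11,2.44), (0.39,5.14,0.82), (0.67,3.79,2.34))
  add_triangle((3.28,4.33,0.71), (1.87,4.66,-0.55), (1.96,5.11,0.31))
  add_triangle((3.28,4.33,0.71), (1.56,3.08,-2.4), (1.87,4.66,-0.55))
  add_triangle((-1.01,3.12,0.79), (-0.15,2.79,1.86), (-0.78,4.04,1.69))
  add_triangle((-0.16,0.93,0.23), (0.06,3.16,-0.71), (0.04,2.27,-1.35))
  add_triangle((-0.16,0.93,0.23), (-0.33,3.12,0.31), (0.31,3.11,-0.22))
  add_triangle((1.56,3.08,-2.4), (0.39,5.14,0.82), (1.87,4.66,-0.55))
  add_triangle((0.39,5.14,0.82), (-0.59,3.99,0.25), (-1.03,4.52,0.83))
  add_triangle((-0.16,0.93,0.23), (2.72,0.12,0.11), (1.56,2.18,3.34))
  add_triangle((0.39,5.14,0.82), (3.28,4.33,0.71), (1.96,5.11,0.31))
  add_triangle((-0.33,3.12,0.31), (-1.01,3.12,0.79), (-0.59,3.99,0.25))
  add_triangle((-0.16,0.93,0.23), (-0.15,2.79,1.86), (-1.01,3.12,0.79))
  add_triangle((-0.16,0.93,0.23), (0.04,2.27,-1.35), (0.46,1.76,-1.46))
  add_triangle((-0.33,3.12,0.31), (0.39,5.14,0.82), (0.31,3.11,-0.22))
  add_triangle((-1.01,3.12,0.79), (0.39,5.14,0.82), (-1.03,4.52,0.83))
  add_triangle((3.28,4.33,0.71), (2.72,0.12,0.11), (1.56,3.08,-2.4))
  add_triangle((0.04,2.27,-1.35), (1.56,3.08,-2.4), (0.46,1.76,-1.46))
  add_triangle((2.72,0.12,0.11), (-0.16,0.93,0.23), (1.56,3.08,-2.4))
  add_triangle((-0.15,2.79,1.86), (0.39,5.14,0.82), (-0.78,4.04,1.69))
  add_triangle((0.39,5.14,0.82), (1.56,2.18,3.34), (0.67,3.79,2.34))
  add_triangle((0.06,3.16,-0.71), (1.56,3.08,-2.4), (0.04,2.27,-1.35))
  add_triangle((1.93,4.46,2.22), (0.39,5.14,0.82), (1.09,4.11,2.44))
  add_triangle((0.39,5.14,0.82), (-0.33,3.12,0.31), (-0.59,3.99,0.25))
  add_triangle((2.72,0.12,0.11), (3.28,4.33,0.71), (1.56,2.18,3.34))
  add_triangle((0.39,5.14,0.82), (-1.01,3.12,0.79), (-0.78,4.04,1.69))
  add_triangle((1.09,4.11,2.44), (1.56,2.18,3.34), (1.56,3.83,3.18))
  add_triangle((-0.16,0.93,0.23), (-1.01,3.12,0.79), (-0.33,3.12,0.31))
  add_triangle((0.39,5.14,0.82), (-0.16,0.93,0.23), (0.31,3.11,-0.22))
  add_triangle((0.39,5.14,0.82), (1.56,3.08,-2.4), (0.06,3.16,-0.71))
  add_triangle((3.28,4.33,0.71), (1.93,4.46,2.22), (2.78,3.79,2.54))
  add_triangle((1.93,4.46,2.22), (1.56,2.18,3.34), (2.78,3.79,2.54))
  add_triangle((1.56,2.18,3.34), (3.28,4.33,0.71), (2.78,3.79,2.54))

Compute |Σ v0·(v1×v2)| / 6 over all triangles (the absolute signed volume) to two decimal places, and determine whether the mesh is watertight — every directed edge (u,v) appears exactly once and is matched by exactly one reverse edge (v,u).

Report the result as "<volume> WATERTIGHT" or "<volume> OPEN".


Per-triangle v0·(v1×v2)/6:
  t1: +0.5035
  t2: +2.6175
  t3: -0.2187
  t4: -0.2077
  t5: +1.0858
  t6: +0.2524
  t7: +3.7879
  t8: +0.5302
  t9: +0.0565
  t10: +0.6233
  t11: +0.5723
  t12: +1.1798
  t13: +2.7469
  t14: +0.0554
  t15: +0.0793
  t16: -0.0288
  t17: +2.2865
  t18: +0.5379
  t19: -1.1657
  t20: +1.3033
  t21: -0.0937
  t22: -0.0868
  t23: -0.0995
  t24: +0.3596
  t25: +0.2274
  t26: +5.4614
  t27: +0.1432
  t28: -1.3691
  t29: +0.9930
  t30: -1.0929
  t31: +0.6670
  t32: +1.4273
  t33: -0.0441
  t34: +5.6648
  t35: +0.8446
  t36: +0.1532
  t37: -0.0333
  t38: -0.1363
  t39: +1.8248
  t40: +1.9078
  t41: +1.6111
  t42: +0.0693
Σ = +34.9964 → |volume| = 35.00

Directed edges: 126 total; 6 unmatched, e.g. (2,3.5,3.04)→(1.56,3.83,3.18) → open.

35.00 OPEN


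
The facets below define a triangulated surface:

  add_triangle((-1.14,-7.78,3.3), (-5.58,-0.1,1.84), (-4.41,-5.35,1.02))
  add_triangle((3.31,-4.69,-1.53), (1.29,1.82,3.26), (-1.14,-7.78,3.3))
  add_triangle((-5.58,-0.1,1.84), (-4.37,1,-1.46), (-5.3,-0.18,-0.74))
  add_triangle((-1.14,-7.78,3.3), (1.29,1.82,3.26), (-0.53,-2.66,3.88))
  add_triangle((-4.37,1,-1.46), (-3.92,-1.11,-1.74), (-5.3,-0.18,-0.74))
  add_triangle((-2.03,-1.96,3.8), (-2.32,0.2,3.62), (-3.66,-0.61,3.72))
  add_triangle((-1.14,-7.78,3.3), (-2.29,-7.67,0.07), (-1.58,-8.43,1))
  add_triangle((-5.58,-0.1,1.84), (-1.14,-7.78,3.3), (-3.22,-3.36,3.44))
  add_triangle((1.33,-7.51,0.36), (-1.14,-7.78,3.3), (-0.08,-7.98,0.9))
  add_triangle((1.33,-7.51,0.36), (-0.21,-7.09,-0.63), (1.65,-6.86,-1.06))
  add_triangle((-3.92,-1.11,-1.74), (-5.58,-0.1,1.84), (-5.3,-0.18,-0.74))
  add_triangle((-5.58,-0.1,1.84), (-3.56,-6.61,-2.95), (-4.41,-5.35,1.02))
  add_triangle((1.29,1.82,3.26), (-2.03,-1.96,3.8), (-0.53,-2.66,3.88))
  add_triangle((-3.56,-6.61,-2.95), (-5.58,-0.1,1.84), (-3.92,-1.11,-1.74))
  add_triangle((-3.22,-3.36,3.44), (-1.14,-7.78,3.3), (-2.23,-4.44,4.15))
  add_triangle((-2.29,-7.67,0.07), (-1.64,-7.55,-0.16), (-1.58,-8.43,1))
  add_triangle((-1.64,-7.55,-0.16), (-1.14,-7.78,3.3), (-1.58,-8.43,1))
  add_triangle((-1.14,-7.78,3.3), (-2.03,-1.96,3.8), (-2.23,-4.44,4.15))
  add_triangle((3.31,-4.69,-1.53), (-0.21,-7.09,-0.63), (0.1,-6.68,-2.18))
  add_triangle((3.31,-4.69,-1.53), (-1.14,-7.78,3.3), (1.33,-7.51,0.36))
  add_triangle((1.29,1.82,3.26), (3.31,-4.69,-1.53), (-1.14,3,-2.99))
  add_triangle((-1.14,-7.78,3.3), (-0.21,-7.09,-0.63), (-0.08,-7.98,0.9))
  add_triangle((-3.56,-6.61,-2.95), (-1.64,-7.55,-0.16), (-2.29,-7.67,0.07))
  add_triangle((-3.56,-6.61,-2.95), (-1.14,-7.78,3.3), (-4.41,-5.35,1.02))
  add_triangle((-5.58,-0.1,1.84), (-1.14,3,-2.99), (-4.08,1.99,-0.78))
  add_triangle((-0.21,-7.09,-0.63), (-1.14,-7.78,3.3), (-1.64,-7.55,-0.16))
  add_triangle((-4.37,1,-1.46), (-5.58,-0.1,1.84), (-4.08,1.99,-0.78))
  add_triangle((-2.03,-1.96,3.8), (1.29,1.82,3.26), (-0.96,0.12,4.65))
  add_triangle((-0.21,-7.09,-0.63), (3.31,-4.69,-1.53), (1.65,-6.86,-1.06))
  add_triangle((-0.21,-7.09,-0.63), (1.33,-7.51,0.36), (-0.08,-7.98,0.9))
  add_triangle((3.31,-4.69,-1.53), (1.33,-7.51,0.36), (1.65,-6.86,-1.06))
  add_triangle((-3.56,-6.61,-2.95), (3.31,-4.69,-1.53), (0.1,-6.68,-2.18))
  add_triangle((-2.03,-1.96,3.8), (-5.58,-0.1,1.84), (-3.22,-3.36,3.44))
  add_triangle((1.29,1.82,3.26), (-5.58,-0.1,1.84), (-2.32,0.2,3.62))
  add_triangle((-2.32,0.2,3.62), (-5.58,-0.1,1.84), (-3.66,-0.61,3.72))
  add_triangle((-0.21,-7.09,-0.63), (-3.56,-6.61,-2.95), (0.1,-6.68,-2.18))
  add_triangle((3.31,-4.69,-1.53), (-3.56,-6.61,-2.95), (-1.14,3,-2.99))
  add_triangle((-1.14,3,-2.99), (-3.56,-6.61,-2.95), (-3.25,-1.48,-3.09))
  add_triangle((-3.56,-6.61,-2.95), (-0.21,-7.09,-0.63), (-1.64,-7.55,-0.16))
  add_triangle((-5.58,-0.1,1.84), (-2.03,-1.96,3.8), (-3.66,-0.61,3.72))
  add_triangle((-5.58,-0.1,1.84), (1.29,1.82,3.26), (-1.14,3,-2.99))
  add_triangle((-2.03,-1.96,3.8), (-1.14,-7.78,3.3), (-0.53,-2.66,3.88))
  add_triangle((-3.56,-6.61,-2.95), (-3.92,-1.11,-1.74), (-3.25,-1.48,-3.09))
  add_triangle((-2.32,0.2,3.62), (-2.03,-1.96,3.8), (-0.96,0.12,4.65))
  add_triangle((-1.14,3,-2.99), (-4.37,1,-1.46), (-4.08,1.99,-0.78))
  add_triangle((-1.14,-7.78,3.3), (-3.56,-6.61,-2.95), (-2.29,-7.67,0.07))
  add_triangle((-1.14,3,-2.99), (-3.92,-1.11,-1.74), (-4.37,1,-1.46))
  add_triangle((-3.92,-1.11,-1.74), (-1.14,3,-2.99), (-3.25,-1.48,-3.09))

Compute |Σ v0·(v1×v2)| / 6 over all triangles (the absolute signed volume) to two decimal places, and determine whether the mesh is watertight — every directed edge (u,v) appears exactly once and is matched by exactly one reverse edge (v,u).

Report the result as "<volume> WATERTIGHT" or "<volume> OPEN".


285.81 OPEN

Per-triangle v0·(v1×v2)/6:
  t1: +17.4672
  t2: +25.5678
  t3: +2.7241
  t4: +4.3844
  t5: +1.9432
  t6: +1.8699
  t7: +2.4716
  t8: +8.1818
  t9: +3.8400
  t10: +3.0760
  t11: +2.1657
  t12: +17.5720
  t13: +4.6859
  t14: +14.4748
  t15: +3.8908
  t16: +0.9989
  t17: -0.2794
  t18: +0.9573
  t19: +6.0736
  t20: +3.5536
  t21: +10.0233
  t22: +2.4669
  t23: +2.8277
  t24: +22.8550
  t25: -0.4880
  t26: +6.1311
  t27: +3.4348
  t28: +1.4555
  t29: +0.6021
  t30: +2.7620
  t31: +3.3544
  t32: +2.8574
  t33: +5.3600
  t34: +3.9430
  t35: +2.0101
  t36: +7.1382
  t37: +26.1219
  t38: +4.3222
  t39: +5.9853
  t40: +2.9109
  t41: +15.9770
  t42: +5.6786
  t43: +5.5285
  t44: +2.6112
  t45: +3.1707
  t46: +1.9968
  t47: +4.6725
  t48: +4.4847
Σ = +285.8130 → |volume| = 285.81

Directed edges: 144 total; 6 unmatched, e.g. (-2.23,-4.44,4.15)→(-3.22,-3.36,3.44) → open.


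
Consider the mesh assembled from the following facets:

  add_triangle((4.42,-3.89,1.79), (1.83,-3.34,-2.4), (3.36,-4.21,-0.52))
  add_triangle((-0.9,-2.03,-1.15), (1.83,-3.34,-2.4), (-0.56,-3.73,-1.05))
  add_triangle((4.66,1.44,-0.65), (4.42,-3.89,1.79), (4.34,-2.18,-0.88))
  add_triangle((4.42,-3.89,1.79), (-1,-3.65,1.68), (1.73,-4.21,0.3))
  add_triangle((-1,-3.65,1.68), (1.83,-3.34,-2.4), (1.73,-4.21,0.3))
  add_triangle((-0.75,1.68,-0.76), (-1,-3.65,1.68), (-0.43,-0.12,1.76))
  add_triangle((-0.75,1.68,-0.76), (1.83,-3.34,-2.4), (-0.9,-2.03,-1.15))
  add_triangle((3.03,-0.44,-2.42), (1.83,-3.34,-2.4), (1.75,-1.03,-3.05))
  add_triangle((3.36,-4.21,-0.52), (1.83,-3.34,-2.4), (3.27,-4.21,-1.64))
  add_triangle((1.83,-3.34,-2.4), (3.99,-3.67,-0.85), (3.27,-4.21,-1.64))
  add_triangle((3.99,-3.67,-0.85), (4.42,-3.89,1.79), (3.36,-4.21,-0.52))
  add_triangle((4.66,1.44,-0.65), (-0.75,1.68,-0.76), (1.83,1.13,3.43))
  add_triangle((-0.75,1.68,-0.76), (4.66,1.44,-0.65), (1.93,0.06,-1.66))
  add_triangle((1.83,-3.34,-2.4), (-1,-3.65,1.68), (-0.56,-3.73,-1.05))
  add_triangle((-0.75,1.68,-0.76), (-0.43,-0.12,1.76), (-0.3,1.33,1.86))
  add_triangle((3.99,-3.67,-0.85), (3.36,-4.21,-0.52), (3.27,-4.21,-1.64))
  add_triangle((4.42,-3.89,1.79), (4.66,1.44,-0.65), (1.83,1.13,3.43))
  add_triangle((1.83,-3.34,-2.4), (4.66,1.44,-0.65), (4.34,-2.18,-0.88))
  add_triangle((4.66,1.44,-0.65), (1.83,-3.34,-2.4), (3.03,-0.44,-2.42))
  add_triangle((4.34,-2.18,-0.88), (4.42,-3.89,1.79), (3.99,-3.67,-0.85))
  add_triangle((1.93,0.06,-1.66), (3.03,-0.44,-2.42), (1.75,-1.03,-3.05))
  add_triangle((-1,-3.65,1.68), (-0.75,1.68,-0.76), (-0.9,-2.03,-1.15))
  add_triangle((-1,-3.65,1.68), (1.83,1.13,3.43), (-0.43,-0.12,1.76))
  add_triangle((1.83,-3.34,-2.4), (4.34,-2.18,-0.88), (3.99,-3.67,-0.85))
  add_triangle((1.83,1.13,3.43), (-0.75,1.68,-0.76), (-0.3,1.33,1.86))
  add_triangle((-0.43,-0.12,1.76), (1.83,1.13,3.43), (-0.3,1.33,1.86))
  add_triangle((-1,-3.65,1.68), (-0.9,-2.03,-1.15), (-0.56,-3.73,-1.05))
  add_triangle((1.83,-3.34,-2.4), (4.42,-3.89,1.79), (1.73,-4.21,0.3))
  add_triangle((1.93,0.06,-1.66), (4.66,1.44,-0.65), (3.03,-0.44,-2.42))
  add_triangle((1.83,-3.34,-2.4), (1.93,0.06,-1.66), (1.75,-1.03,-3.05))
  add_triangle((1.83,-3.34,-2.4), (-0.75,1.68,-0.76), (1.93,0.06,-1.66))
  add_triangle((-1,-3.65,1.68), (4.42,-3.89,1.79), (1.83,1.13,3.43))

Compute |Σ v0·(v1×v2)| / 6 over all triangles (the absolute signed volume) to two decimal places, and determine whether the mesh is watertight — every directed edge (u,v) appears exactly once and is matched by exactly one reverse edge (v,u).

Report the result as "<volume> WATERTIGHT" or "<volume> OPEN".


Per-triangle v0·(v1×v2)/6:
  t1: -0.5031
  t2: +1.3787
  t3: +7.7023
  t4: +5.4646
  t5: +4.1715
  t6: +1.2519
  t7: +2.1742
  t8: +2.1975
  t9: +0.5312
  t10: +0.5677
  t11: +2.0564
  t12: +5.8509
  t13: +2.4252
  t14: +3.5140
  t15: +0.4736
  t16: +0.8588
  t17: +16.0984
  t18: +5.0323
  t19: +3.7659
  t20: +3.2862
  t21: +0.3304
  t22: +1.5374
  t23: +2.5310
  t24: +2.3730
  t25: +1.2849
  t26: +1.0783
  t27: +1.1644
  t28: +5.7082
  t29: +0.6546
  t30: -1.3998
  t31: +1.9879
  t32: +13.1826
Σ = +98.7314 → |volume| = 98.73

Directed edges: 96 total, each appears once with its reverse present → watertight.

98.73 WATERTIGHT


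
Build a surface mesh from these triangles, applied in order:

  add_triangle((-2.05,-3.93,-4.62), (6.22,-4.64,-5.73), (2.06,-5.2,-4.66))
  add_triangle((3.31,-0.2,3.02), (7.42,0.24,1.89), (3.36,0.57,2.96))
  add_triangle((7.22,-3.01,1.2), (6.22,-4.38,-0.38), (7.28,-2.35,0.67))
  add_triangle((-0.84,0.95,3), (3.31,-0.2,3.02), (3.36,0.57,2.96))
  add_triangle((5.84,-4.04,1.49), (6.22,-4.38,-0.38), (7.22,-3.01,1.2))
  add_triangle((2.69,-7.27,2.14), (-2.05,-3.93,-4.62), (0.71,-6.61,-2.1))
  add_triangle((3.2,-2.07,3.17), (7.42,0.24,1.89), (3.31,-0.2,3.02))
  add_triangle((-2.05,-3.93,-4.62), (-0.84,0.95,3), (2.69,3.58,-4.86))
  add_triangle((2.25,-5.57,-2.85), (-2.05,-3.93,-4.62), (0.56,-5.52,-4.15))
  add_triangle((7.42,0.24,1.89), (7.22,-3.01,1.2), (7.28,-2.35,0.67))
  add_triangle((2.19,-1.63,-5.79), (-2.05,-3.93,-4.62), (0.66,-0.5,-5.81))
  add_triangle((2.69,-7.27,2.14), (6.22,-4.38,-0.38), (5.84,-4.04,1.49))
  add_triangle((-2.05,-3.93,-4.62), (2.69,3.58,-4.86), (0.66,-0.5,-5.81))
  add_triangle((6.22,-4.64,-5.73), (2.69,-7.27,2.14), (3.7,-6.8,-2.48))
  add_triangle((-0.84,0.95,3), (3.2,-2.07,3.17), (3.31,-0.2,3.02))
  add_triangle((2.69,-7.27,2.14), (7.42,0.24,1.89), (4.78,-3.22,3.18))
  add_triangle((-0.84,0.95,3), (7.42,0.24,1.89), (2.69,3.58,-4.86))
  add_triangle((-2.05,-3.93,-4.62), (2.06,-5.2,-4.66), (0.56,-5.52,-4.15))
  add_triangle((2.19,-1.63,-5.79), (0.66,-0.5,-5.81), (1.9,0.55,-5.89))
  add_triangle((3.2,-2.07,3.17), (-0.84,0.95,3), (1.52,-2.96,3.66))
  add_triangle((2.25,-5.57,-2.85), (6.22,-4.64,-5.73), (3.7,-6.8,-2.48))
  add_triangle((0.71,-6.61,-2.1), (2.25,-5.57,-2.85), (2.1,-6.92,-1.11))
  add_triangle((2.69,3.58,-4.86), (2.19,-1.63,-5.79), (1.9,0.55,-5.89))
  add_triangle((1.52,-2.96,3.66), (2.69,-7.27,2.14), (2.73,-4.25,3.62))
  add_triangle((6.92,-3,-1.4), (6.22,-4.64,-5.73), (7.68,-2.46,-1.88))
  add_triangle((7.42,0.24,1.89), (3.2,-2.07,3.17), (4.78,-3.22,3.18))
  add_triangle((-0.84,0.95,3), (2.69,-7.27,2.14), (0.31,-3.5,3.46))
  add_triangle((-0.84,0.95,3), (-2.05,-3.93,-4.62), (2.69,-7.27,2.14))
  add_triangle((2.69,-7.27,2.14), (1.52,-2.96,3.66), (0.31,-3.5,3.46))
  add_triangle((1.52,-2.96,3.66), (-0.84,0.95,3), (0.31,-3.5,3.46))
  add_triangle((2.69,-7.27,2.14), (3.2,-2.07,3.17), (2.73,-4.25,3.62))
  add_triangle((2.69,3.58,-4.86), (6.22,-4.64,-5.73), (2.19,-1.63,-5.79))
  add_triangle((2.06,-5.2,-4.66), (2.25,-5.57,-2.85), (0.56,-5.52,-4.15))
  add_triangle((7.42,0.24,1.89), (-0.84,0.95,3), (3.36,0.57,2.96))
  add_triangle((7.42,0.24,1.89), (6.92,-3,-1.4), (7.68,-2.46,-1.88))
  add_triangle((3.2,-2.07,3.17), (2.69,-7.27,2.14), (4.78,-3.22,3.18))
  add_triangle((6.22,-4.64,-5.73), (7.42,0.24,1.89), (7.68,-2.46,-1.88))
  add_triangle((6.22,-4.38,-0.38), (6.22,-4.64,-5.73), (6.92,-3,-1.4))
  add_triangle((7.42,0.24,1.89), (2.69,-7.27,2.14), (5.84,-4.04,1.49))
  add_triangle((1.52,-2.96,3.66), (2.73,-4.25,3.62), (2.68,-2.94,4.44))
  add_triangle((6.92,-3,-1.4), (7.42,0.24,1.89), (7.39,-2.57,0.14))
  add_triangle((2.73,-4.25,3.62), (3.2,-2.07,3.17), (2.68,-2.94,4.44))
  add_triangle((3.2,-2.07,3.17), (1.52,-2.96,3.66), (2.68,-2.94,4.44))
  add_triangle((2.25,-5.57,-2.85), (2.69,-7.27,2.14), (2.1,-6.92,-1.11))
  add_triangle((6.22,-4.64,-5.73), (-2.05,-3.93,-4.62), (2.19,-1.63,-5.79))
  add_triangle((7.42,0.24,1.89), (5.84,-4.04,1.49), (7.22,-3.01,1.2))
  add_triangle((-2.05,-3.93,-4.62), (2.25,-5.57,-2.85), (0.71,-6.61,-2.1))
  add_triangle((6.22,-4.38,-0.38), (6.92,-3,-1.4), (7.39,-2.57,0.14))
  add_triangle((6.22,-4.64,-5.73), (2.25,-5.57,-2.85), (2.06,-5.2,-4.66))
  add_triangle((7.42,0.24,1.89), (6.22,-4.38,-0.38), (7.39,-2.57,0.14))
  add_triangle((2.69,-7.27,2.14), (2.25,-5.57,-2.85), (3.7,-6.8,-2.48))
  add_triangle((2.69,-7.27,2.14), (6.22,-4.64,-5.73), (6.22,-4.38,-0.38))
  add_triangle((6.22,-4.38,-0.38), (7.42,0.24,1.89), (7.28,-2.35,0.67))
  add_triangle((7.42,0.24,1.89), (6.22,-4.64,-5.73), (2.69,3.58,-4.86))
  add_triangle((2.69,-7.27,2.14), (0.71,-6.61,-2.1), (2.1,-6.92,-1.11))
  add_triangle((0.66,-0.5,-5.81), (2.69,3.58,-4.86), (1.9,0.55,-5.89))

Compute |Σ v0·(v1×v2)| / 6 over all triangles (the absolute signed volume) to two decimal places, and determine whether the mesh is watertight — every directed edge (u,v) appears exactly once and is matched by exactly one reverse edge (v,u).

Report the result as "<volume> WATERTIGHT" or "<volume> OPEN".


Per-triangle v0·(v1×v2)/6:
  t1: +9.0837
  t2: +2.0409
  t3: +2.3265
  t4: +1.6586
  t5: +3.8478
  t6: +5.0278
  t7: +4.9570
  t8: +6.9184
  t9: +0.4318
  t10: +2.7073
  t11: +8.0629
  t12: +10.4649
  t13: +2.6559
  t14: +14.2743
  t15: +4.0235
  t16: +11.7834
  t17: +20.5842
  t18: +4.0389
  t19: +2.9171
  t20: +4.5073
  t21: +7.0010
  t22: +3.5955
  t23: +3.3803
  t24: +2.6917
  t25: +5.2154
  t26: +4.5528
  t27: -2.4763
  t28: +17.3441
  t29: +4.5790
  t30: +3.2138
  t31: +3.3956
  t32: +21.8396
  t33: +3.0493
  t34: +0.7092
  t35: +4.7013
  t36: +4.5509
  t37: +1.5314
  t38: +10.6510
  t39: +7.5860
  t40: +1.1614
  t41: +4.0401
  t42: +1.7759
  t43: -0.4960
  t44: +3.2258
  t45: +21.3753
  t46: +3.3519
  t47: +9.0772
  t48: +3.8167
  t49: +8.1920
  t50: +3.0474
  t51: +5.4139
  t52: +30.4359
  t53: -0.4290
  t54: +64.7942
  t55: +4.3613
  t56: +2.5777
Σ = +395.1452 → |volume| = 395.15

Directed edges: 168 total, each appears once with its reverse present → watertight.

395.15 WATERTIGHT


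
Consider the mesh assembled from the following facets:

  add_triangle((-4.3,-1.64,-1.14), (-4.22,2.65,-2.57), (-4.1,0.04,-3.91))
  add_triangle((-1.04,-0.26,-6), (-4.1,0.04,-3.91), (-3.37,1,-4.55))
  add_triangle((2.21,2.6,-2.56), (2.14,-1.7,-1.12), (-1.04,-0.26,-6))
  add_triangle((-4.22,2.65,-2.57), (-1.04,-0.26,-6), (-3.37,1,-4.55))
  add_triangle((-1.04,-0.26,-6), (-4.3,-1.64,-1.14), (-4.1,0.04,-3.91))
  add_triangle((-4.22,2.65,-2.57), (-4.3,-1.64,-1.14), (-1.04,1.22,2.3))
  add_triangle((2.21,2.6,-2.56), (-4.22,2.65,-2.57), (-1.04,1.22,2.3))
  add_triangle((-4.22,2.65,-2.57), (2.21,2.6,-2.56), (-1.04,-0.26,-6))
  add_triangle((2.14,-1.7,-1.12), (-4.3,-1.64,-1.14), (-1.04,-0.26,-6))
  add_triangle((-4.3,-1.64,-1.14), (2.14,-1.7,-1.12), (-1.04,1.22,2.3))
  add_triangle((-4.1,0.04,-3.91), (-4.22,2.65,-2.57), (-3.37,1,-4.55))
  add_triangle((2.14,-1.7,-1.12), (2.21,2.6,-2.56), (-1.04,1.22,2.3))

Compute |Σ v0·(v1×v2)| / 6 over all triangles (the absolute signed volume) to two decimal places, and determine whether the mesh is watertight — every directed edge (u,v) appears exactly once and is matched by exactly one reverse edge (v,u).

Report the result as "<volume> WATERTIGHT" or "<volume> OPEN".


Per-triangle v0·(v1×v2)/6:
  t1: +6.9497
  t2: +3.5564
  t3: +10.7102
  t4: +2.6093
  t5: +6.3026
  t6: +9.5441
  t7: +9.7848
  t8: +17.5604
  t9: +10.4876
  t10: +2.6897
  t11: +3.3432
  t12: +2.9246
Σ = +86.4628 → |volume| = 86.46

Directed edges: 36 total, each appears once with its reverse present → watertight.

86.46 WATERTIGHT


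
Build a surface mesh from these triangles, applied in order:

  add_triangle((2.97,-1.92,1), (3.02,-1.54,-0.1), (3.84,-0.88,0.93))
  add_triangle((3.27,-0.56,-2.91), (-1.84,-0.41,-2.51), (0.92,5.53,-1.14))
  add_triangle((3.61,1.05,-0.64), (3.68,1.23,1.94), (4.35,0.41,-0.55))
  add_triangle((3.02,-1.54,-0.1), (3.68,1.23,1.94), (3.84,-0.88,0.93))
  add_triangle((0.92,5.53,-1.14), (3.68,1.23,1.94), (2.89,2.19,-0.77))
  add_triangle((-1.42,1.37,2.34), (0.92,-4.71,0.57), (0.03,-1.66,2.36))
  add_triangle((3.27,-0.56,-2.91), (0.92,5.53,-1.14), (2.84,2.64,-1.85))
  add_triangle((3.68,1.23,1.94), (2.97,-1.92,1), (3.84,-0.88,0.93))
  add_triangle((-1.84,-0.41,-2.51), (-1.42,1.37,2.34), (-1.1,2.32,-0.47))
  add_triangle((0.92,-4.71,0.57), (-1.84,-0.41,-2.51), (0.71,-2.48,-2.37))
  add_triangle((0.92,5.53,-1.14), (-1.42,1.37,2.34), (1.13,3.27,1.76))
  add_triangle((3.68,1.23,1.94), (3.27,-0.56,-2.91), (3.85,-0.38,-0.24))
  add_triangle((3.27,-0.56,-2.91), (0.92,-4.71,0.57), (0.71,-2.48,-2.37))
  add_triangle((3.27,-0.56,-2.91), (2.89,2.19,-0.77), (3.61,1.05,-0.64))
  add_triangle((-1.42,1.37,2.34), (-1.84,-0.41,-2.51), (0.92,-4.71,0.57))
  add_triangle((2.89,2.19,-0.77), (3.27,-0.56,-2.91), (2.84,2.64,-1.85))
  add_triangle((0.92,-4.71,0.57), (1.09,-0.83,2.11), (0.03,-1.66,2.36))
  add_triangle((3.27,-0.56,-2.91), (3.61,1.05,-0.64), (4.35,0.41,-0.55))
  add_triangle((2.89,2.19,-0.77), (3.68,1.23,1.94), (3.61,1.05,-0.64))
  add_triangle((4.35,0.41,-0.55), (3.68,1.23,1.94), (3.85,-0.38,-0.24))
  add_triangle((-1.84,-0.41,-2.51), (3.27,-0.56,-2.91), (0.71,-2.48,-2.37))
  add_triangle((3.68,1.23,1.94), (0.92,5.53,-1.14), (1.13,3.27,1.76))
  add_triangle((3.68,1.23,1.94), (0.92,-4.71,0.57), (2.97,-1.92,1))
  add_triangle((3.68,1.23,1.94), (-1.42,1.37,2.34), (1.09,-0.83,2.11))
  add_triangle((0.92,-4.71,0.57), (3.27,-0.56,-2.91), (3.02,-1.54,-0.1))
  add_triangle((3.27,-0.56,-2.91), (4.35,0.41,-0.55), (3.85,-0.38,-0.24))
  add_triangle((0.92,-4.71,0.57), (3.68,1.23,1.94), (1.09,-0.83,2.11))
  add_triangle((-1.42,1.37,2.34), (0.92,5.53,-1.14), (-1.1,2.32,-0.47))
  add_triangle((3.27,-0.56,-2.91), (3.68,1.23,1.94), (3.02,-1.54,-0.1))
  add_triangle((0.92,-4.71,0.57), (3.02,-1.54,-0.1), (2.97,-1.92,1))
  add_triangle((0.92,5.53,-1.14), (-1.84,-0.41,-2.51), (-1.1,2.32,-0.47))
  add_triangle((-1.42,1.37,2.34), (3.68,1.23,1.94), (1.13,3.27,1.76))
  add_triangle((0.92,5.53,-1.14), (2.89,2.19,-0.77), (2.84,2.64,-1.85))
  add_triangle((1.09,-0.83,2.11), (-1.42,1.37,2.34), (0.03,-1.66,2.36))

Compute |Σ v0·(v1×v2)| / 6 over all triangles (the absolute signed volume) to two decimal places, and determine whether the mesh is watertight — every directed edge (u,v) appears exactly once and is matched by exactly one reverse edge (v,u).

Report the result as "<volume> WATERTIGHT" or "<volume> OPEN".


Per-triangle v0·(v1×v2)/6:
  t1: +0.8118
  t2: +12.9828
  t3: +1.3552
  t4: +0.5341
  t5: +6.1265
  t6: +1.3744
  t7: +2.6470
  t8: +1.2043
  t9: +2.8315
  t10: +4.4779
  t11: +5.1133
  t12: -2.4363
  t13: +6.0975
  t14: +2.1262
  t15: +6.0924
  t16: +2.0789
  t17: +2.0368
  t18: +1.4002
  t19: +2.1295
  t20: +1.4535
  t21: +4.6439
  t22: +6.6121
  t23: +1.8928
  t24: +3.9995
  t25: +5.6457
  t26: +1.4999
  t27: +4.6627
  t28: +3.5790
  t29: +5.5302
  t30: +2.2219
  t31: +3.5669
  t32: +4.1618
  t33: +2.3348
  t34: +1.6342
Σ = +112.4231 → |volume| = 112.42

Directed edges: 102 total, each appears once with its reverse present → watertight.

112.42 WATERTIGHT


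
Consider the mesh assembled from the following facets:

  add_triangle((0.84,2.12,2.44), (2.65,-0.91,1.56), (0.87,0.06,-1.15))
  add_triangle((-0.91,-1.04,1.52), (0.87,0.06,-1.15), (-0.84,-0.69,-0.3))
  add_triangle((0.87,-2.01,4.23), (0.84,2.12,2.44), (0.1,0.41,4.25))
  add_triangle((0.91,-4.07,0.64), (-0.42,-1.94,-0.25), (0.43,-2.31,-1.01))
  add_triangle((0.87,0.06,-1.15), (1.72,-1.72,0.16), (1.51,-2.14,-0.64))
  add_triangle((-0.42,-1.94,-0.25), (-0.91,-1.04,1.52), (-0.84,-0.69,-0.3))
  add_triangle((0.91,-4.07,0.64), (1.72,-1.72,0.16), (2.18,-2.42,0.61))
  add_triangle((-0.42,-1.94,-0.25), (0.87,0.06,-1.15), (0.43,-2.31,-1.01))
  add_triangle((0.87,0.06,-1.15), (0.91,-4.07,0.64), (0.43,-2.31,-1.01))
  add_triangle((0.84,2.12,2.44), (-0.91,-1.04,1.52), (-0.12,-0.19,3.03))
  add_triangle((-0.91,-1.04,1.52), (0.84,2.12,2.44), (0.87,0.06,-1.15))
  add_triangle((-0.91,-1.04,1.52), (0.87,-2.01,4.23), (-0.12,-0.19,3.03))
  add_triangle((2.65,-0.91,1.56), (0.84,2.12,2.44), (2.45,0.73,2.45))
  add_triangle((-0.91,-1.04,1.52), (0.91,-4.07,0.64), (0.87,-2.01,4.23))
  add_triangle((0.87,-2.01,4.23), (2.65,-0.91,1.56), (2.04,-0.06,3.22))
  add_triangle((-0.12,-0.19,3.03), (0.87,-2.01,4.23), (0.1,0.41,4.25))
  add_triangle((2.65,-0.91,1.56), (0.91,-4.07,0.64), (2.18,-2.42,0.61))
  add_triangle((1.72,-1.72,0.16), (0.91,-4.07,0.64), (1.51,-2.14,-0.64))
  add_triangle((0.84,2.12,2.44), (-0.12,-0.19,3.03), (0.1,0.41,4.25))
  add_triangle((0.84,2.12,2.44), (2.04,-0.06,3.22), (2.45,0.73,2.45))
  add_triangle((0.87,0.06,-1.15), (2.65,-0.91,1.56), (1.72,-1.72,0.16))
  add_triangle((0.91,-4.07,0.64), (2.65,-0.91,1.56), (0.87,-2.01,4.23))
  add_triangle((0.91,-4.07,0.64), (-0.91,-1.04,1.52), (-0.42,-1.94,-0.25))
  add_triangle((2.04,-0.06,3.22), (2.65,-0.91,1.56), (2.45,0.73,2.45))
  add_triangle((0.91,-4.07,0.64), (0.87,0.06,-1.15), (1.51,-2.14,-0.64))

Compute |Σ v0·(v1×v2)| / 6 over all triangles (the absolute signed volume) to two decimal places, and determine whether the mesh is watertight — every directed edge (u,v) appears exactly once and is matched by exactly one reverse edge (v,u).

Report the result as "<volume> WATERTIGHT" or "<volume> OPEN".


27.61 OPEN

Per-triangle v0·(v1×v2)/6:
  t1: +2.0764
  t2: -0.2289
  t3: +2.3689
  t4: +0.7627
  t5: +0.4304
  t6: +0.4161
  t7: +0.3307
  t8: +0.1508
  t9: +0.8898
  t10: +0.5286
  t11: -0.5979
  t12: +1.2437
  t13: -0.2782
  t14: +3.4204
  t15: +2.5778
  t16: +0.5909
  t17: +1.1944
  t18: +0.8073
  t19: -0.0120
  t20: +1.3372
  t21: +0.9642
  t22: +6.0912
  t23: +1.2158
  t24: +1.1162
  t25: +0.2129
Σ = +27.6092 → |volume| = 27.61

Directed edges: 75 total; 9 unmatched, e.g. (0.87,0.06,-1.15)→(-0.84,-0.69,-0.3) → open.


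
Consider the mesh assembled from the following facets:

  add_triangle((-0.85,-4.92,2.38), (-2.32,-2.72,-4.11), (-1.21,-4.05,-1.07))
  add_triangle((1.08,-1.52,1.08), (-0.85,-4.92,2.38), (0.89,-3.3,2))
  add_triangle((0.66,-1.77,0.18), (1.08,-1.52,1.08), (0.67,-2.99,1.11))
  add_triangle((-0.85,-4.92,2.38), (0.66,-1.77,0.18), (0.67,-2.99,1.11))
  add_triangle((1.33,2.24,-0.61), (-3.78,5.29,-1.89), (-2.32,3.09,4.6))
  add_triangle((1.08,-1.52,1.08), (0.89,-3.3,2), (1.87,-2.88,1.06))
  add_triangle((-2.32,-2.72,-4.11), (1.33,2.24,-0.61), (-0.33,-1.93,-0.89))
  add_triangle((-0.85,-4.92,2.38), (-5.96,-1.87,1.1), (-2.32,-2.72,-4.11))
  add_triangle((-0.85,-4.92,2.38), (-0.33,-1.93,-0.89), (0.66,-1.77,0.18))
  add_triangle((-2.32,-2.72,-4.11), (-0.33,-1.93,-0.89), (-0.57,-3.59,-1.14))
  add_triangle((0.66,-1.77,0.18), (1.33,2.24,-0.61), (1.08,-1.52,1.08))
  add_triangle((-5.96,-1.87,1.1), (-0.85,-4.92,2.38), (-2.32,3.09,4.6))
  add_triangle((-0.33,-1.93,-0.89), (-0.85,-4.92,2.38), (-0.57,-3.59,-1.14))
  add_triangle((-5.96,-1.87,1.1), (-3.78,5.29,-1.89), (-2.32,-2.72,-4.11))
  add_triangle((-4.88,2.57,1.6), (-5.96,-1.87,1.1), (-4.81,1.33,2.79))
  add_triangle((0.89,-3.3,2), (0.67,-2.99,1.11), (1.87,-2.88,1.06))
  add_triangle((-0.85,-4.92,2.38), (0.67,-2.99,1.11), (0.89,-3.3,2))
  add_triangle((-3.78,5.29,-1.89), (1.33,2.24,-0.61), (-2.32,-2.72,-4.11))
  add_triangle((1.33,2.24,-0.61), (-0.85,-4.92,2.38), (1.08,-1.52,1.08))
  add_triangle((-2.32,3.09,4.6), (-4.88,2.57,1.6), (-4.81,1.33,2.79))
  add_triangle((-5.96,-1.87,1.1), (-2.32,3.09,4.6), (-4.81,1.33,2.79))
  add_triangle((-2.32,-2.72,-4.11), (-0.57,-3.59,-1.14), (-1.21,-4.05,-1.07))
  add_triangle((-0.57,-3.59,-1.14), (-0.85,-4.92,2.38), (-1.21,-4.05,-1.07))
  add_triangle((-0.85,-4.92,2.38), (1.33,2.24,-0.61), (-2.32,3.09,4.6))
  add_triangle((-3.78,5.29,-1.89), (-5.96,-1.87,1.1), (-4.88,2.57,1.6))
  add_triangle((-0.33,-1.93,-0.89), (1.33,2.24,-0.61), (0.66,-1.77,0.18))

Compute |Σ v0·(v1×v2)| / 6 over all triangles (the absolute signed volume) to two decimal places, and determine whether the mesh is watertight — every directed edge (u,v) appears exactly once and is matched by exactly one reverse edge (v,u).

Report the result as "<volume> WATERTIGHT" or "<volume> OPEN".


163.79 OPEN

Per-triangle v0·(v1×v2)/6:
  t1: +2.3250
  t2: -0.0317
  t3: +0.2435
  t4: +0.3916
  t5: +14.7569
  t6: +0.3481
  t7: +1.8502
  t8: +25.3759
  t9: +1.4423
  t10: +0.2673
  t11: +0.6490
  t12: +27.7144
  t13: -0.0670
  t14: +34.3139
  t15: +5.7771
  t16: +0.4736
  t17: +0.7955
  t18: +12.4151
  t19: +0.2548
  t20: +5.6000
  t21: +4.5513
  t22: +1.3453
  t23: +1.3285
  t24: +5.8211
  t25: +15.0402
  t26: +0.8122
Σ = +163.7941 → |volume| = 163.79

Directed edges: 78 total; 6 unmatched, e.g. (1.08,-1.52,1.08)→(0.67,-2.99,1.11) → open.


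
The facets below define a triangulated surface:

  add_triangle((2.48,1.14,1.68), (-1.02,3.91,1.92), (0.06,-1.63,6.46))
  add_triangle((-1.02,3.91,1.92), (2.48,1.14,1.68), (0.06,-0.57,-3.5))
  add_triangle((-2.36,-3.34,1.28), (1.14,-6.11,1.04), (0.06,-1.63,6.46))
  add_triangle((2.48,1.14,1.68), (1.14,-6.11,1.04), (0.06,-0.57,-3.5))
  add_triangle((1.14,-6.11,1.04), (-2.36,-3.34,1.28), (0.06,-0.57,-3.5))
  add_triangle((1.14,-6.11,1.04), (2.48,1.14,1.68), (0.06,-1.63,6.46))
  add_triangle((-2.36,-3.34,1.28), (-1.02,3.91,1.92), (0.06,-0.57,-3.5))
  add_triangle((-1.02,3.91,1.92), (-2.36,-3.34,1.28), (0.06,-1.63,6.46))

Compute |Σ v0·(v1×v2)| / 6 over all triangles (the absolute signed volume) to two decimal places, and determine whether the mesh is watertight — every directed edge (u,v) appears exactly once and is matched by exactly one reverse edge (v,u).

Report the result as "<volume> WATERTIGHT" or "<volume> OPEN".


Per-triangle v0·(v1×v2)/6:
  t1: +13.4075
  t2: +5.7634
  t3: +18.6049
  t4: +9.7748
  t5: +10.9609
  t6: +17.4189
  t7: +6.9495
  t8: +14.5935
Σ = +97.4733 → |volume| = 97.47

Directed edges: 24 total, each appears once with its reverse present → watertight.

97.47 WATERTIGHT


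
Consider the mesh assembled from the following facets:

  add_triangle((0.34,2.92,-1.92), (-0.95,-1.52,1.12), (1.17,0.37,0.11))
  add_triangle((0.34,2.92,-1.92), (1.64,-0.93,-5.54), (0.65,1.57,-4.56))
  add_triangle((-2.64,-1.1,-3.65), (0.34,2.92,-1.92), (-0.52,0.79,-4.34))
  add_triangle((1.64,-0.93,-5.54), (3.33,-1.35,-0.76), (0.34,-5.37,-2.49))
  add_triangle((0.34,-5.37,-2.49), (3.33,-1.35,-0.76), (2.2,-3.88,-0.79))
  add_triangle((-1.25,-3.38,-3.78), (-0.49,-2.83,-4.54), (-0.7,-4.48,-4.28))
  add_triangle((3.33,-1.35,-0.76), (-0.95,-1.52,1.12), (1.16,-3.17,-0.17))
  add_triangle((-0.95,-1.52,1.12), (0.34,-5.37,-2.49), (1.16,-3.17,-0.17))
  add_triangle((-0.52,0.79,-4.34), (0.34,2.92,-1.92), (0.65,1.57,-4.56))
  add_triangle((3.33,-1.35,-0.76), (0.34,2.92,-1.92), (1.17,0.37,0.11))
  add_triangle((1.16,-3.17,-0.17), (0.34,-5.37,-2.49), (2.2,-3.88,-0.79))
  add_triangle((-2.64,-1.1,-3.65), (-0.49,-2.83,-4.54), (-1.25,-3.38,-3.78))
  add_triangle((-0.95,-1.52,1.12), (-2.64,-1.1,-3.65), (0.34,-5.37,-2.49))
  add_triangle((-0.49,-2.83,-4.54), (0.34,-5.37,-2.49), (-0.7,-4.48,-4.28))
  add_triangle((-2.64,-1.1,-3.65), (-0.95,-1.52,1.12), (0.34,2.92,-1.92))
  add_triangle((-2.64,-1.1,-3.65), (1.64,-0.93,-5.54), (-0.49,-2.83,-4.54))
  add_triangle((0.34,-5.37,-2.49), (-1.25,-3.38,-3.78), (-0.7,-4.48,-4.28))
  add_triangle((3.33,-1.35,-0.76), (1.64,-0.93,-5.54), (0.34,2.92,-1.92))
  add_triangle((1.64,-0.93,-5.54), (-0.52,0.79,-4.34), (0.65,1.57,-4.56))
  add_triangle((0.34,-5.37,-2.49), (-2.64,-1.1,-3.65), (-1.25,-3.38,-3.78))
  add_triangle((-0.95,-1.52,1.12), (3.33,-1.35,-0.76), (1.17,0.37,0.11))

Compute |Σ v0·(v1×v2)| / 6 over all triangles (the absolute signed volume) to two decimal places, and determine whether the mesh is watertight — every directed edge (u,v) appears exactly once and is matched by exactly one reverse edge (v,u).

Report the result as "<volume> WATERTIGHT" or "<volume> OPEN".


Per-triangle v0·(v1×v2)/6:
  t1: +0.1990
  t2: +1.6028
  t3: +3.3680
  t4: +14.6454
  t5: +3.1647
  t6: +0.9701
  t7: +1.2531
  t8: +2.7839
  t9: +1.9193
  t10: +1.5032
  t11: +1.4073
  t12: +2.4886
  t13: +7.3656
  t14: +1.5224
  t15: +1.7926
  t16: +6.2786
  t17: +0.9381
  t18: +9.0378
  t19: +2.9105
  t20: +1.2520
  t21: +0.8219
Σ = +67.2250 → |volume| = 67.23

Directed edges: 63 total; 9 unmatched, e.g. (-0.52,0.79,-4.34)→(-2.64,-1.1,-3.65) → open.

67.23 OPEN


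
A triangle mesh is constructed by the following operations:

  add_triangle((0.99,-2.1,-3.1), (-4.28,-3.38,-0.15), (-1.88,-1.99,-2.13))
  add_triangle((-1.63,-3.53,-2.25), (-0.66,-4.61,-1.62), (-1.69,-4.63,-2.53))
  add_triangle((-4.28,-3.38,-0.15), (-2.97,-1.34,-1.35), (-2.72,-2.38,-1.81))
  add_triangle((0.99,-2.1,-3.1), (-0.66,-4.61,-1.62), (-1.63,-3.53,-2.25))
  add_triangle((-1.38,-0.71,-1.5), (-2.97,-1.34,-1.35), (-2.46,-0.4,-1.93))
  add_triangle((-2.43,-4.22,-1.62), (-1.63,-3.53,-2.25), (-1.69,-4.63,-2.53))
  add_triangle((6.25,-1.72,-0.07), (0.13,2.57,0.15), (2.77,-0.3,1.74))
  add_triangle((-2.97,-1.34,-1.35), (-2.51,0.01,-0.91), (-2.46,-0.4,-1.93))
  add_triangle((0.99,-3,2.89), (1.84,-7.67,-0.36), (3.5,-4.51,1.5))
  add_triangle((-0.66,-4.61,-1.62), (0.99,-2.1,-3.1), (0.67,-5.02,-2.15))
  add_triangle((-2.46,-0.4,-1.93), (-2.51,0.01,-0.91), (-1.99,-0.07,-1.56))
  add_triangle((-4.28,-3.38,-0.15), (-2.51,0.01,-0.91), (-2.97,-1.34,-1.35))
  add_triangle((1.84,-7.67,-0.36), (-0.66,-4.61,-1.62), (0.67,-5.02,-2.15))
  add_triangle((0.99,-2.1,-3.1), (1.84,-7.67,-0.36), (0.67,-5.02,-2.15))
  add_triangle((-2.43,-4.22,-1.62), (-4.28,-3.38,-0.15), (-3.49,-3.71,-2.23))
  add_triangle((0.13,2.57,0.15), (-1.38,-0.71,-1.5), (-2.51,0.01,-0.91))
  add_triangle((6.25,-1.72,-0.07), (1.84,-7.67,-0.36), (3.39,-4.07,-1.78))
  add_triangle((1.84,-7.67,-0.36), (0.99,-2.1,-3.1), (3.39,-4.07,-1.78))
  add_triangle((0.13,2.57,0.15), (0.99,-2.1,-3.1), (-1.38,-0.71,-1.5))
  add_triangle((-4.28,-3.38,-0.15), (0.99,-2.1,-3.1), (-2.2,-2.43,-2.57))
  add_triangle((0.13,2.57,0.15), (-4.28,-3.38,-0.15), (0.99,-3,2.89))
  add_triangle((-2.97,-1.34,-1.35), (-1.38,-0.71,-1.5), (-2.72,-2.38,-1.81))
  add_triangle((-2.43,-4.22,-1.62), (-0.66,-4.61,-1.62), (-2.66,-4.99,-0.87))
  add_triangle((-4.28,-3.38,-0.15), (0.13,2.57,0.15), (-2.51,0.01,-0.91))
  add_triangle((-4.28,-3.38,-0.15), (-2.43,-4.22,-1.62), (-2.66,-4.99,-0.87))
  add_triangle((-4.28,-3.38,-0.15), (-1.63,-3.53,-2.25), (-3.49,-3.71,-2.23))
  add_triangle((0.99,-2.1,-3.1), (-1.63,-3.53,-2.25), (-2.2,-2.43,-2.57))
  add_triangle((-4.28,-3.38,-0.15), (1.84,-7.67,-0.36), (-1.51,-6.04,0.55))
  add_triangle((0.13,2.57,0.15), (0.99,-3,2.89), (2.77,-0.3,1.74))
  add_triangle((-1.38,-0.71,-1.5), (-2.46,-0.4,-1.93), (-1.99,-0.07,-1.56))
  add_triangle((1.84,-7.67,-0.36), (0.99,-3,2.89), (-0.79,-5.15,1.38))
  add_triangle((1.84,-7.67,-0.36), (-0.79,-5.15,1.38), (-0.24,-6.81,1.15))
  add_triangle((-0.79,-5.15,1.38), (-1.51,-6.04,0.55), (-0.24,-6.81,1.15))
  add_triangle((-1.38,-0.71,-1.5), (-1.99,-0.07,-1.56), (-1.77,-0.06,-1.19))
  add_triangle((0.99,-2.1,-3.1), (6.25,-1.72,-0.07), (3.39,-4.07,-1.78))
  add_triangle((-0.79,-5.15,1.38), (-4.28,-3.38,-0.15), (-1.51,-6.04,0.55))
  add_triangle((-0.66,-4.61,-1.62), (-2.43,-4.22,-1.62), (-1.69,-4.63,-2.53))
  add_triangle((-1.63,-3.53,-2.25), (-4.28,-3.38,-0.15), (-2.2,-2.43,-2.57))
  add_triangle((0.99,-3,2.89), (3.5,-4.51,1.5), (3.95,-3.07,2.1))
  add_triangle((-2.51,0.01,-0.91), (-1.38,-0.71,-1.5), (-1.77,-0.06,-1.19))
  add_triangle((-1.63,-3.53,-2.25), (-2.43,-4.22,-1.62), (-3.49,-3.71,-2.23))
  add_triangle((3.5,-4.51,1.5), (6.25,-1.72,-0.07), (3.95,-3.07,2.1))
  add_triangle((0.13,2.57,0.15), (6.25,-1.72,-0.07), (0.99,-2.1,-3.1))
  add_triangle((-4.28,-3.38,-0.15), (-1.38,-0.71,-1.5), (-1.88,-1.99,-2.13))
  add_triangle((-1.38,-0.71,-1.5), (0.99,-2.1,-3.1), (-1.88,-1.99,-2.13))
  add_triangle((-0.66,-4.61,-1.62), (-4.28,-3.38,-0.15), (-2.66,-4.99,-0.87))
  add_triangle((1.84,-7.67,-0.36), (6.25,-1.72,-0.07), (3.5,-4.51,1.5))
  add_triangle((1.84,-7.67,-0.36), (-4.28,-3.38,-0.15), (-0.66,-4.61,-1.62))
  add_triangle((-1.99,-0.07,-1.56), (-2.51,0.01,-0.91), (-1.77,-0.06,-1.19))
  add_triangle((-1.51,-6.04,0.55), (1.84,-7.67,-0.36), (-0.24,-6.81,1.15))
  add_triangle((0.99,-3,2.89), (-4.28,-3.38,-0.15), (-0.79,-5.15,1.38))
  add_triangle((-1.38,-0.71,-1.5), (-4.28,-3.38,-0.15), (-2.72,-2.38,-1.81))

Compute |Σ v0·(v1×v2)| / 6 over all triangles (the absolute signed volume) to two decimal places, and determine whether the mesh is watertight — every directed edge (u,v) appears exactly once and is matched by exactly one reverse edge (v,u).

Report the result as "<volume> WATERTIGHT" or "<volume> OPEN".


145.94 OPEN

Per-triangle v0·(v1×v2)/6:
  t1: +3.1132
  t2: +0.0165
  t3: +1.4360
  t4: +3.0421
  t5: +0.3418
  t6: +0.4012
  t7: +4.7342
  t8: +0.5402
  t9: +8.7771
  t10: +2.1376
  t11: +0.1099
  t12: +1.1810
  t13: +3.3629
  t14: +3.2398
  t15: +2.4151
  t16: +1.0442
  t17: +11.8902
  t18: +8.2731
  t19: +2.3990
  t20: -3.5759
  t21: +5.4178
  t22: +0.4732
  t23: +1.4443
  t24: +1.6535
  t25: +1.8884
  t26: -1.8798
  t27: +2.2944
  t28: +5.3915
  t29: +2.7971
  t30: +0.0431
  t31: +8.4078
  t32: +0.0791
  t33: +1.0759
  t34: -0.0430
  t35: +6.7776
  t36: +2.9210
  t37: +1.1586
  t38: +2.9048
  t39: +3.3148
  t40: -0.1361
  t41: +1.0802
  t42: +4.7427
  t43: +8.0961
  t44: +1.0825
  t45: +0.9304
  t46: -1.0257
  t47: +12.7396
  t48: +9.1540
  t49: -0.0056
  t50: +3.5626
  t51: +5.4212
  t52: -0.7048
Σ = +145.9365 → |volume| = 145.94

Directed edges: 156 total; 4 unmatched, e.g. (2.77,-0.3,1.74)→(6.25,-1.72,-0.07) → open.
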